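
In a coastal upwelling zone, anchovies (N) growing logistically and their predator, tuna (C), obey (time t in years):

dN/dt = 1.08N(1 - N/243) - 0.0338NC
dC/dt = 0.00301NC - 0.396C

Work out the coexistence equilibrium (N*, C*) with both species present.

From dC/dt = 0 with C > 0: 0.00301N* = 0.396, so N* = 132.
Substitute into dN/dt = 0: 1.08(1 - 132/243) = 0.0338C*.
The bracket is 0.459, giving C* = 0.495/0.0338 = 14.7.

N* ≈ 132, C* ≈ 14.7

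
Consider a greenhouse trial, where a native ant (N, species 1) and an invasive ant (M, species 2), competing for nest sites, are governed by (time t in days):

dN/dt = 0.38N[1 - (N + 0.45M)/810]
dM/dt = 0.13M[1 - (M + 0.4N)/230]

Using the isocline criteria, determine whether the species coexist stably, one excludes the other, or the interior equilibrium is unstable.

Compare the nullcline intercepts: K1/α12 = 810/0.45 = 1800 > K2 = 230; K2/α21 = 230/0.4 = 575 < K1 = 810.
Since the inequalities point opposite ways, species 1 can invade but species 2 cannot.

species 1 excludes species 2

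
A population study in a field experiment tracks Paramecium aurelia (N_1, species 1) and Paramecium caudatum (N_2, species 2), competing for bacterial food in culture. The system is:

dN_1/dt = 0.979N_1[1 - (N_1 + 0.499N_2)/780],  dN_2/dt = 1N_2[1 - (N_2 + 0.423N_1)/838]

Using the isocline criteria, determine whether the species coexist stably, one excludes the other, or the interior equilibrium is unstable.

stable coexistence

Compare the nullcline intercepts: K1/α12 = 780/0.499 = 1560 > K2 = 838; K2/α21 = 838/0.423 = 1980 > K1 = 780.
Since both inequalities hold, each species can invade when rare, so the interior equilibrium is stable.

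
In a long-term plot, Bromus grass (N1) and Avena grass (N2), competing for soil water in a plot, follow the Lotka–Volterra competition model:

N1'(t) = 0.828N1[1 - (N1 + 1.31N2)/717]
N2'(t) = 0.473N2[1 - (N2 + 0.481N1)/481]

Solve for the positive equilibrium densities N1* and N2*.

Setting both brackets to zero gives the nullclines N1 + 1.31N2 = 717 and 0.481N1 + N2 = 481.
Substituting N2 = 481 - 0.481N1 into the first: N1(1 - 1.31·0.481) = 717 - 1.31·481.
So N1* = 86.9/0.37 = 235, and then N2* = 481 - 0.481·235 = 368.

N1* ≈ 235, N2* ≈ 368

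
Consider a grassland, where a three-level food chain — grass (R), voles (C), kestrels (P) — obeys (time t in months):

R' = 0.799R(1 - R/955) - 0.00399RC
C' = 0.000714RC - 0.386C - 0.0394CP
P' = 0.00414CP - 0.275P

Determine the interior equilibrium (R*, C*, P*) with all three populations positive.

From dP/dt = 0: 0.00414C* = 0.275, so C* = 66.4.
From dR/dt = 0: 0.799(1 - R*/955) = 0.00399·66.4, giving R* = 955·(1 - 0.332) = 638.
From dC/dt = 0: 0.000714·638 - 0.386 = 0.0394P*, so P* = 0.0697/0.0394 = 1.77.

R* ≈ 638, C* ≈ 66.4, P* ≈ 1.77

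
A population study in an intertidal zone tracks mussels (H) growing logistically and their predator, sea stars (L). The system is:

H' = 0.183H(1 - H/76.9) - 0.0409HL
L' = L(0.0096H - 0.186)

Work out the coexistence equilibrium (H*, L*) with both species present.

H* ≈ 19.4, L* ≈ 3.35

From dL/dt = 0 with L > 0: 0.0096H* = 0.186, so H* = 19.4.
Substitute into dH/dt = 0: 0.183(1 - 19.4/76.9) = 0.0409L*.
The bracket is 0.748, giving L* = 0.137/0.0409 = 3.35.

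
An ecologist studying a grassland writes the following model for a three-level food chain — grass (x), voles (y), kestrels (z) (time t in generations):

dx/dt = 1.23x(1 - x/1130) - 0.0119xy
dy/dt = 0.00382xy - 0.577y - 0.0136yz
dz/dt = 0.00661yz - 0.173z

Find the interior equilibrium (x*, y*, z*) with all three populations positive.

x* ≈ 844, y* ≈ 26.2, z* ≈ 195

From dz/dt = 0: 0.00661y* = 0.173, so y* = 26.2.
From dx/dt = 0: 1.23(1 - x*/1130) = 0.0119·26.2, giving x* = 1130·(1 - 0.253) = 844.
From dy/dt = 0: 0.00382·844 - 0.577 = 0.0136z*, so z* = 2.65/0.0136 = 195.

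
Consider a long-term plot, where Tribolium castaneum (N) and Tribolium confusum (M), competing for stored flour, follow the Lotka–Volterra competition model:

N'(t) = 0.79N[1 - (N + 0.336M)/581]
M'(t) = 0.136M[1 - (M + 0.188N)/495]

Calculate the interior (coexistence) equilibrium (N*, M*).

Setting both brackets to zero gives the nullclines N + 0.336M = 581 and 0.188N + M = 495.
Substituting M = 495 - 0.188N into the first: N(1 - 0.336·0.188) = 581 - 0.336·495.
So N* = 415/0.937 = 443, and then M* = 495 - 0.188·443 = 412.

N* ≈ 443, M* ≈ 412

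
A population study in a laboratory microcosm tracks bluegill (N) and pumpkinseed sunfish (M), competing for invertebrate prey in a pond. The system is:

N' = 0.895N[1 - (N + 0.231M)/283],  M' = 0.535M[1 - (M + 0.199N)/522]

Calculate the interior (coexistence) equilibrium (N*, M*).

N* ≈ 170, M* ≈ 488

Setting both brackets to zero gives the nullclines N + 0.231M = 283 and 0.199N + M = 522.
Substituting M = 522 - 0.199N into the first: N(1 - 0.231·0.199) = 283 - 0.231·522.
So N* = 162/0.954 = 170, and then M* = 522 - 0.199·170 = 488.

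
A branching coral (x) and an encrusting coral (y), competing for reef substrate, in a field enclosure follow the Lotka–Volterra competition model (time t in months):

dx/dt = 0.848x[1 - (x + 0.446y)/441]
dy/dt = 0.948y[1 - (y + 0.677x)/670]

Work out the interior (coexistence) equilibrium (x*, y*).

Setting both brackets to zero gives the nullclines x + 0.446y = 441 and 0.677x + y = 670.
Substituting y = 670 - 0.677x into the first: x(1 - 0.446·0.677) = 441 - 0.446·670.
So x* = 142/0.698 = 204, and then y* = 670 - 0.677·204 = 532.

x* ≈ 204, y* ≈ 532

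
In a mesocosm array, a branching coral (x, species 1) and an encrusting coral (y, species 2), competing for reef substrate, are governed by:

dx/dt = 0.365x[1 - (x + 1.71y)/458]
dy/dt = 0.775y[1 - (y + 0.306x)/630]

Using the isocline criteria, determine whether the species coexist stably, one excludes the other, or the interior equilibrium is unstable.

Compare the nullcline intercepts: K1/α12 = 458/1.71 = 268 < K2 = 630; K2/α21 = 630/0.306 = 2060 > K1 = 458.
Since the inequalities point opposite ways, species 2 can invade but species 1 cannot.

species 2 excludes species 1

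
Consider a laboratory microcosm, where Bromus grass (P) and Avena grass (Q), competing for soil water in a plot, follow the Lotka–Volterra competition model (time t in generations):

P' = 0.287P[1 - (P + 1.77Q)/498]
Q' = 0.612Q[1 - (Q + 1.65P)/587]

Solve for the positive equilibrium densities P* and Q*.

Setting both brackets to zero gives the nullclines P + 1.77Q = 498 and 1.65P + Q = 587.
Substituting Q = 587 - 1.65P into the first: P(1 - 1.77·1.65) = 498 - 1.77·587.
So P* = -541/-1.92 = 282, and then Q* = 587 - 1.65·282 = 122.

P* ≈ 282, Q* ≈ 122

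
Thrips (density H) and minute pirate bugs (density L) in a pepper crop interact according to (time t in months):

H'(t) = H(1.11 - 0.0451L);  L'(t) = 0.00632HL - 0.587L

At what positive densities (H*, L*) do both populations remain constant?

H* ≈ 92.9, L* ≈ 24.6

Set dL/dt = 0 with L > 0: 0.00632H - 0.587 = 0, so H* = 0.587/0.00632 = 92.9.
Set dH/dt = 0 with H > 0: 1.11 - 0.0451L = 0, so L* = 1.11/0.0451 = 24.6.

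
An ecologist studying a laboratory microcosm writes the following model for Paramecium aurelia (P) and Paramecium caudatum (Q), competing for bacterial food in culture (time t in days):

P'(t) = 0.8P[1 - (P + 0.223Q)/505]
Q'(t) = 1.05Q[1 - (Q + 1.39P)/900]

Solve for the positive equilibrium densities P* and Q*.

Setting both brackets to zero gives the nullclines P + 0.223Q = 505 and 1.39P + Q = 900.
Substituting Q = 900 - 1.39P into the first: P(1 - 0.223·1.39) = 505 - 0.223·900.
So P* = 304/0.69 = 441, and then Q* = 900 - 1.39·441 = 287.

P* ≈ 441, Q* ≈ 287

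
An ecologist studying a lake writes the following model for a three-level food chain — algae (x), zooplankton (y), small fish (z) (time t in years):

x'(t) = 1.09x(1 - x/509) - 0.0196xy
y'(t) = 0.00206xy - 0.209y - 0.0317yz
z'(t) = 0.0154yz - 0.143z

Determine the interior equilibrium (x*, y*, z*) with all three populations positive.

x* ≈ 424, y* ≈ 9.29, z* ≈ 21

From dz/dt = 0: 0.0154y* = 0.143, so y* = 9.29.
From dx/dt = 0: 1.09(1 - x*/509) = 0.0196·9.29, giving x* = 509·(1 - 0.167) = 424.
From dy/dt = 0: 0.00206·424 - 0.209 = 0.0317z*, so z* = 0.664/0.0317 = 21.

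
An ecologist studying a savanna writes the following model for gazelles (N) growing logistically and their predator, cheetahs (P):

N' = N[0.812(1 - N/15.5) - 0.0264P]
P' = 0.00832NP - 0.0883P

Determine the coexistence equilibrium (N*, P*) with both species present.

N* ≈ 10.6, P* ≈ 9.7

From dP/dt = 0 with P > 0: 0.00832N* = 0.0883, so N* = 10.6.
Substitute into dN/dt = 0: 0.812(1 - 10.6/15.5) = 0.0264P*.
The bracket is 0.315, giving P* = 0.256/0.0264 = 9.7.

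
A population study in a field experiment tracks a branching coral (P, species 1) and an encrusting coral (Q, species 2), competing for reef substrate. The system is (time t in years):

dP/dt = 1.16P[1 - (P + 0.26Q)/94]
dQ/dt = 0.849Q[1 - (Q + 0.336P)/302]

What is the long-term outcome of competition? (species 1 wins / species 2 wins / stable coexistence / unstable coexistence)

Compare the nullcline intercepts: K1/α12 = 94/0.26 = 362 > K2 = 302; K2/α21 = 302/0.336 = 899 > K1 = 94.
Since both inequalities hold, each species can invade when rare, so the interior equilibrium is stable.

stable coexistence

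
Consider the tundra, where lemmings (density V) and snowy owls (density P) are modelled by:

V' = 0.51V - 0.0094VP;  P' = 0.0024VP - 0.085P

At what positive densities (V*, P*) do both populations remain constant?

Set dP/dt = 0 with P > 0: 0.0024V - 0.085 = 0, so V* = 0.085/0.0024 = 35.4.
Set dV/dt = 0 with V > 0: 0.51 - 0.0094P = 0, so P* = 0.51/0.0094 = 54.3.

V* ≈ 35.4, P* ≈ 54.3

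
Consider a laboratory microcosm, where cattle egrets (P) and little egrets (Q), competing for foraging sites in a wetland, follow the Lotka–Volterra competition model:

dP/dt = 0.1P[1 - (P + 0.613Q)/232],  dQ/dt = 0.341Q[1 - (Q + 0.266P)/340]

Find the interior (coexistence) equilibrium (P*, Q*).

P* ≈ 28.2, Q* ≈ 333

Setting both brackets to zero gives the nullclines P + 0.613Q = 232 and 0.266P + Q = 340.
Substituting Q = 340 - 0.266P into the first: P(1 - 0.613·0.266) = 232 - 0.613·340.
So P* = 23.6/0.837 = 28.2, and then Q* = 340 - 0.266·28.2 = 333.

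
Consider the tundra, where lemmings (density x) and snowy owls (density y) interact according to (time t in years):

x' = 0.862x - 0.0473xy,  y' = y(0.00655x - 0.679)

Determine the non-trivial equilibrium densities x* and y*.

Set dy/dt = 0 with y > 0: 0.00655x - 0.679 = 0, so x* = 0.679/0.00655 = 104.
Set dx/dt = 0 with x > 0: 0.862 - 0.0473y = 0, so y* = 0.862/0.0473 = 18.2.

x* ≈ 104, y* ≈ 18.2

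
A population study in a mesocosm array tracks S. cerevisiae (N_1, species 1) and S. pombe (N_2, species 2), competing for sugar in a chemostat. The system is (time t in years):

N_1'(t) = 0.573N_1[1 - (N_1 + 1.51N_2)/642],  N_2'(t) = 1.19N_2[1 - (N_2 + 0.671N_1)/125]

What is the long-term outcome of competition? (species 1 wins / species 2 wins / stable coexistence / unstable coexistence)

Compare the nullcline intercepts: K1/α12 = 642/1.51 = 425 > K2 = 125; K2/α21 = 125/0.671 = 186 < K1 = 642.
Since the inequalities point opposite ways, species 1 can invade but species 2 cannot.

species 1 excludes species 2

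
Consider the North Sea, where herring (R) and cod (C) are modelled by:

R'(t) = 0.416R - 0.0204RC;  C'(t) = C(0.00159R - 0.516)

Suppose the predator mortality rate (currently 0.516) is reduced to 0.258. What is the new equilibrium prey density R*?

R* ≈ 162

At the interior fixed point, setting dC/dt = 0 with C > 0 fixes R* = (predator death rate)/(RC coefficient) — independent of the other coefficients.
With the change, R* = 0.258/0.00159 = 162; it falls from 325.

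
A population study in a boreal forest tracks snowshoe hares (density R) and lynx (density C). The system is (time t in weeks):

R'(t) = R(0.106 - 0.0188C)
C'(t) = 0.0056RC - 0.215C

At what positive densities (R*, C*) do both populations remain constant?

Set dC/dt = 0 with C > 0: 0.0056R - 0.215 = 0, so R* = 0.215/0.0056 = 38.4.
Set dR/dt = 0 with R > 0: 0.106 - 0.0188C = 0, so C* = 0.106/0.0188 = 5.64.

R* ≈ 38.4, C* ≈ 5.64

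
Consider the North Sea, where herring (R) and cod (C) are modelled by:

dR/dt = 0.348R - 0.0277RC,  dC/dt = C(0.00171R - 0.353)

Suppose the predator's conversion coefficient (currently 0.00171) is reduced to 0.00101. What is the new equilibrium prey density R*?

R* ≈ 350

At the interior fixed point, setting dC/dt = 0 with C > 0 fixes R* = (predator death rate)/(RC coefficient) — independent of the other coefficients.
With the change, R* = 0.353/0.00101 = 350; it rises from 206.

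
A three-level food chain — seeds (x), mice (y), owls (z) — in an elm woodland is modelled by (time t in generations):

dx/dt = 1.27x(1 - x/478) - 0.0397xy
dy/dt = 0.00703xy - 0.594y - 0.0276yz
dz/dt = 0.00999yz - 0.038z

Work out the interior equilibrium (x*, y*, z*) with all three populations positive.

x* ≈ 421, y* ≈ 3.8, z* ≈ 85.8

From dz/dt = 0: 0.00999y* = 0.038, so y* = 3.8.
From dx/dt = 0: 1.27(1 - x*/478) = 0.0397·3.8, giving x* = 478·(1 - 0.119) = 421.
From dy/dt = 0: 0.00703·421 - 0.594 = 0.0276z*, so z* = 2.37/0.0276 = 85.8.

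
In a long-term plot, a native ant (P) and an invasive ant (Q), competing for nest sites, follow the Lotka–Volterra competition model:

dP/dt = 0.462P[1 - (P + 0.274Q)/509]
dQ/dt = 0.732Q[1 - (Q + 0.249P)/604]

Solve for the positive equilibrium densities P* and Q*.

P* ≈ 369, Q* ≈ 512

Setting both brackets to zero gives the nullclines P + 0.274Q = 509 and 0.249P + Q = 604.
Substituting Q = 604 - 0.249P into the first: P(1 - 0.274·0.249) = 509 - 0.274·604.
So P* = 344/0.932 = 369, and then Q* = 604 - 0.249·369 = 512.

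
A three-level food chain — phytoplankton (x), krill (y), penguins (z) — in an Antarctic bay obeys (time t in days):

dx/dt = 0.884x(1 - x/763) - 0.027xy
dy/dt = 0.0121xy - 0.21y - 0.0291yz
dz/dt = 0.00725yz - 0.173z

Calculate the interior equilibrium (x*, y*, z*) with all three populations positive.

x* ≈ 207, y* ≈ 23.9, z* ≈ 78.8

From dz/dt = 0: 0.00725y* = 0.173, so y* = 23.9.
From dx/dt = 0: 0.884(1 - x*/763) = 0.027·23.9, giving x* = 763·(1 - 0.729) = 207.
From dy/dt = 0: 0.0121·207 - 0.21 = 0.0291z*, so z* = 2.29/0.0291 = 78.8.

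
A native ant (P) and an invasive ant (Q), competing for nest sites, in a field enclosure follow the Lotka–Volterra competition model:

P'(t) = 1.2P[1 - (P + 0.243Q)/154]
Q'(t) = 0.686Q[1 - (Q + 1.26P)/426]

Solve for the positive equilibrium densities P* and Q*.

P* ≈ 72.8, Q* ≈ 334

Setting both brackets to zero gives the nullclines P + 0.243Q = 154 and 1.26P + Q = 426.
Substituting Q = 426 - 1.26P into the first: P(1 - 0.243·1.26) = 154 - 0.243·426.
So P* = 50.5/0.694 = 72.8, and then Q* = 426 - 1.26·72.8 = 334.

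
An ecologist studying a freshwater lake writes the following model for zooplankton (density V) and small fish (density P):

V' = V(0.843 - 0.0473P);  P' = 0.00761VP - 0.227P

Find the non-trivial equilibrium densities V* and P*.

V* ≈ 29.8, P* ≈ 17.8

Set dP/dt = 0 with P > 0: 0.00761V - 0.227 = 0, so V* = 0.227/0.00761 = 29.8.
Set dV/dt = 0 with V > 0: 0.843 - 0.0473P = 0, so P* = 0.843/0.0473 = 17.8.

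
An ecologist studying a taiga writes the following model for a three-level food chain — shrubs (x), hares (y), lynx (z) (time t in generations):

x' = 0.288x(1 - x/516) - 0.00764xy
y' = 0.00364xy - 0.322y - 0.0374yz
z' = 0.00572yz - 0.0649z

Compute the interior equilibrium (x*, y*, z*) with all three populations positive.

x* ≈ 361, y* ≈ 11.3, z* ≈ 26.5

From dz/dt = 0: 0.00572y* = 0.0649, so y* = 11.3.
From dx/dt = 0: 0.288(1 - x*/516) = 0.00764·11.3, giving x* = 516·(1 - 0.301) = 361.
From dy/dt = 0: 0.00364·361 - 0.322 = 0.0374z*, so z* = 0.991/0.0374 = 26.5.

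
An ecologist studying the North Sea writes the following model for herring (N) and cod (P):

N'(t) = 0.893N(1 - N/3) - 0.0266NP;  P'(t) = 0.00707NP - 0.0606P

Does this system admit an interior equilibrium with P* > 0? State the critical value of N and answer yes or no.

The predator equation gives dP/dt > 0 only when N > 0.0606/0.00707 = 8.57.
Without the predator, N → K = 3. Since 3 < 8.57, the predator cannot invade.

Threshold N = 8.57; K < 8.57, so no, the predator goes extinct.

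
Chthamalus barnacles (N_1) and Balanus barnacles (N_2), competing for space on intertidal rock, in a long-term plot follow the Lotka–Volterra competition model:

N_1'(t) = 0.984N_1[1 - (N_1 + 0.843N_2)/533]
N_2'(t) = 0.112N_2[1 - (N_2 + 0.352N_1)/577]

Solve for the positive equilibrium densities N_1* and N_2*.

N_1* ≈ 66.2, N_2* ≈ 554

Setting both brackets to zero gives the nullclines N_1 + 0.843N_2 = 533 and 0.352N_1 + N_2 = 577.
Substituting N_2 = 577 - 0.352N_1 into the first: N_1(1 - 0.843·0.352) = 533 - 0.843·577.
So N_1* = 46.6/0.703 = 66.2, and then N_2* = 577 - 0.352·66.2 = 554.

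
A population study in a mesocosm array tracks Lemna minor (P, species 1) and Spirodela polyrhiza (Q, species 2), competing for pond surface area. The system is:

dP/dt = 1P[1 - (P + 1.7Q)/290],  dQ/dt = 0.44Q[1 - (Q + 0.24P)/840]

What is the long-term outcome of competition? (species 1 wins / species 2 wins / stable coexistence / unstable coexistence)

Compare the nullcline intercepts: K1/α12 = 290/1.7 = 171 < K2 = 840; K2/α21 = 840/0.24 = 3500 > K1 = 290.
Since the inequalities point opposite ways, species 2 can invade but species 1 cannot.

species 2 excludes species 1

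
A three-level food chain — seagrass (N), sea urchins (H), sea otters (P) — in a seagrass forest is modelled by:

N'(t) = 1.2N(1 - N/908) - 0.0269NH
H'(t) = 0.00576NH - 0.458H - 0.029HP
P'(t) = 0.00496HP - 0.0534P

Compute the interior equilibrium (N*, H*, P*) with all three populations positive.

N* ≈ 689, H* ≈ 10.8, P* ≈ 121

From dP/dt = 0: 0.00496H* = 0.0534, so H* = 10.8.
From dN/dt = 0: 1.2(1 - N*/908) = 0.0269·10.8, giving N* = 908·(1 - 0.241) = 689.
From dH/dt = 0: 0.00576·689 - 0.458 = 0.029P*, so P* = 3.51/0.029 = 121.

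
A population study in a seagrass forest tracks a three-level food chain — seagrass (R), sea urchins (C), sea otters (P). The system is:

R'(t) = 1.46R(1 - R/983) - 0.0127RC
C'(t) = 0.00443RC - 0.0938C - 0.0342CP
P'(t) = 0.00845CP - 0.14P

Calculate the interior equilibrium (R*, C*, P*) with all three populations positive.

R* ≈ 841, C* ≈ 16.6, P* ≈ 106

From dP/dt = 0: 0.00845C* = 0.14, so C* = 16.6.
From dR/dt = 0: 1.46(1 - R*/983) = 0.0127·16.6, giving R* = 983·(1 - 0.144) = 841.
From dC/dt = 0: 0.00443·841 - 0.0938 = 0.0342P*, so P* = 3.63/0.0342 = 106.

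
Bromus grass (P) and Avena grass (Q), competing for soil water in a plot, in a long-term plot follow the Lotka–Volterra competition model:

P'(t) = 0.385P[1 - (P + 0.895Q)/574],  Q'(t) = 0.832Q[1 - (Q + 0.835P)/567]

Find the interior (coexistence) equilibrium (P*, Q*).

P* ≈ 263, Q* ≈ 347

Setting both brackets to zero gives the nullclines P + 0.895Q = 574 and 0.835P + Q = 567.
Substituting Q = 567 - 0.835P into the first: P(1 - 0.895·0.835) = 574 - 0.895·567.
So P* = 66.5/0.253 = 263, and then Q* = 567 - 0.835·263 = 347.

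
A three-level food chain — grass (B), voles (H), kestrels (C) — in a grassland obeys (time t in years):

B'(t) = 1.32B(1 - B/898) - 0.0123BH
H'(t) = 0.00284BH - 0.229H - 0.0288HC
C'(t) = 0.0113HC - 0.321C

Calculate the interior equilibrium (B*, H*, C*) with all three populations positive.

B* ≈ 660, H* ≈ 28.4, C* ≈ 57.2

From dC/dt = 0: 0.0113H* = 0.321, so H* = 28.4.
From dB/dt = 0: 1.32(1 - B*/898) = 0.0123·28.4, giving B* = 898·(1 - 0.265) = 660.
From dH/dt = 0: 0.00284·660 - 0.229 = 0.0288C*, so C* = 1.65/0.0288 = 57.2.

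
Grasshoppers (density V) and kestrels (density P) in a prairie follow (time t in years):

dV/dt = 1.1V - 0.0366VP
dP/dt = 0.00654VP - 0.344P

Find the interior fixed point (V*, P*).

V* ≈ 52.6, P* ≈ 30.1

Set dP/dt = 0 with P > 0: 0.00654V - 0.344 = 0, so V* = 0.344/0.00654 = 52.6.
Set dV/dt = 0 with V > 0: 1.1 - 0.0366P = 0, so P* = 1.1/0.0366 = 30.1.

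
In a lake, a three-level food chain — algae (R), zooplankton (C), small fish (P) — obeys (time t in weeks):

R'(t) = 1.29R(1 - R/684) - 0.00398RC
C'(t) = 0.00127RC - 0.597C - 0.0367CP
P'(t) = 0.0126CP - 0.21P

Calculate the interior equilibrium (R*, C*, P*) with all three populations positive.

R* ≈ 649, C* ≈ 16.7, P* ≈ 6.19

From dP/dt = 0: 0.0126C* = 0.21, so C* = 16.7.
From dR/dt = 0: 1.29(1 - R*/684) = 0.00398·16.7, giving R* = 684·(1 - 0.0514) = 649.
From dC/dt = 0: 0.00127·649 - 0.597 = 0.0367P*, so P* = 0.227/0.0367 = 6.19.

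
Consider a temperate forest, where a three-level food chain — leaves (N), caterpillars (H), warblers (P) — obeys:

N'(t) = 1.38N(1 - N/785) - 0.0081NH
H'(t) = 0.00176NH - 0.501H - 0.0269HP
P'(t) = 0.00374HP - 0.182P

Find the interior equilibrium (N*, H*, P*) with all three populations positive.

N* ≈ 561, H* ≈ 48.7, P* ≈ 18.1

From dP/dt = 0: 0.00374H* = 0.182, so H* = 48.7.
From dN/dt = 0: 1.38(1 - N*/785) = 0.0081·48.7, giving N* = 785·(1 - 0.286) = 561.
From dH/dt = 0: 0.00176·561 - 0.501 = 0.0269P*, so P* = 0.486/0.0269 = 18.1.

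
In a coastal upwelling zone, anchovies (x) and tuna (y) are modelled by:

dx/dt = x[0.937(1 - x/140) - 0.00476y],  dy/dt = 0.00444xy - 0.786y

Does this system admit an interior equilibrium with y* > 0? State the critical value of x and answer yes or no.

The predator equation gives dy/dt > 0 only when x > 0.786/0.00444 = 177.
Without the predator, x → K = 140. Since 140 < 177, the predator cannot invade.

Threshold x = 177; K < 177, so no, the predator goes extinct.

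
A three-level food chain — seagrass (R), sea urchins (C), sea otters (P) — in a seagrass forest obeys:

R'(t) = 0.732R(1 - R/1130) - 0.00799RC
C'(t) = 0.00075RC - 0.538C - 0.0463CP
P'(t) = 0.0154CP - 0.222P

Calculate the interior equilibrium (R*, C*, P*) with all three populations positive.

From dP/dt = 0: 0.0154C* = 0.222, so C* = 14.4.
From dR/dt = 0: 0.732(1 - R*/1130) = 0.00799·14.4, giving R* = 1130·(1 - 0.157) = 952.
From dC/dt = 0: 0.00075·952 - 0.538 = 0.0463P*, so P* = 0.176/0.0463 = 3.8.

R* ≈ 952, C* ≈ 14.4, P* ≈ 3.8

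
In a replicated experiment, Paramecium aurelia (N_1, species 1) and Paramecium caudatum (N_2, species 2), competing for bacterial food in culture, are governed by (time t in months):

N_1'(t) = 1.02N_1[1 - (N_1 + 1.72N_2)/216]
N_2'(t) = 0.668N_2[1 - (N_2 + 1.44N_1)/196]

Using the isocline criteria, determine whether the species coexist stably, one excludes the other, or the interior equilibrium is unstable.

unstable coexistence (outcome depends on initial conditions)

Compare the nullcline intercepts: K1/α12 = 216/1.72 = 126 < K2 = 196; K2/α21 = 196/1.44 = 136 < K1 = 216.
Since both are reversed, neither can invade when rare; the interior point is a saddle.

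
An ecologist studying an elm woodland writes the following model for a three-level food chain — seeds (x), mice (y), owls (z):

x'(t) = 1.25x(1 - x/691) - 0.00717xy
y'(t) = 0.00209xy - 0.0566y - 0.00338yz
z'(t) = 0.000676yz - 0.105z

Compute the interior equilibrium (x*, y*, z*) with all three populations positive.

x* ≈ 75.4, y* ≈ 155, z* ≈ 29.9

From dz/dt = 0: 0.000676y* = 0.105, so y* = 155.
From dx/dt = 0: 1.25(1 - x*/691) = 0.00717·155, giving x* = 691·(1 - 0.891) = 75.4.
From dy/dt = 0: 0.00209·75.4 - 0.0566 = 0.00338z*, so z* = 0.101/0.00338 = 29.9.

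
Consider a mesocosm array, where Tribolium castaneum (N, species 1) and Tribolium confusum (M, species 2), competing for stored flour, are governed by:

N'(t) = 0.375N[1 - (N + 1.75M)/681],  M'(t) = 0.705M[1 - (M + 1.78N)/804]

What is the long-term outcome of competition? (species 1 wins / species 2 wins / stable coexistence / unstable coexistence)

unstable coexistence (outcome depends on initial conditions)

Compare the nullcline intercepts: K1/α12 = 681/1.75 = 389 < K2 = 804; K2/α21 = 804/1.78 = 452 < K1 = 681.
Since both are reversed, neither can invade when rare; the interior point is a saddle.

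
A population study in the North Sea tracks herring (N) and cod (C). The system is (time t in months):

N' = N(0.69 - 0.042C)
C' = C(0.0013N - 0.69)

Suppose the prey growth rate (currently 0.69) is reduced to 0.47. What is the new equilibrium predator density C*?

C* ≈ 11.2

At the interior fixed point, setting dN/dt = 0 with N > 0 fixes C* = (prey growth rate)/(NC coefficient) — independent of the other coefficients.
With the change, C* = 0.47/0.042 = 11.2; it falls from 16.4.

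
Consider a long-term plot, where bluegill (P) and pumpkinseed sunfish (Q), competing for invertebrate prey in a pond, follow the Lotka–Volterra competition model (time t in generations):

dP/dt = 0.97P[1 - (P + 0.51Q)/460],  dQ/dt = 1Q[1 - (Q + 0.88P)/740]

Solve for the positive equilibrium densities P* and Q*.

P* ≈ 150, Q* ≈ 608

Setting both brackets to zero gives the nullclines P + 0.51Q = 460 and 0.88P + Q = 740.
Substituting Q = 740 - 0.88P into the first: P(1 - 0.51·0.88) = 460 - 0.51·740.
So P* = 82.6/0.551 = 150, and then Q* = 740 - 0.88·150 = 608.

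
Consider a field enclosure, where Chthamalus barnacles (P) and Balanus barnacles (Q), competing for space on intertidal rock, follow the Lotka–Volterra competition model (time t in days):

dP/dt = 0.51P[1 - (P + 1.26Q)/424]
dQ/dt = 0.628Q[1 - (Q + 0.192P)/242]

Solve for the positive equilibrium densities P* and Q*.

P* ≈ 157, Q* ≈ 212

Setting both brackets to zero gives the nullclines P + 1.26Q = 424 and 0.192P + Q = 242.
Substituting Q = 242 - 0.192P into the first: P(1 - 1.26·0.192) = 424 - 1.26·242.
So P* = 119/0.758 = 157, and then Q* = 242 - 0.192·157 = 212.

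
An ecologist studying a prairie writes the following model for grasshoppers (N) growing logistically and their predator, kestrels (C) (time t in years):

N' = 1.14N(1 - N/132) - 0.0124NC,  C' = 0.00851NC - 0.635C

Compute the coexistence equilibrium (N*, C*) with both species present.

N* ≈ 74.6, C* ≈ 40

From dC/dt = 0 with C > 0: 0.00851N* = 0.635, so N* = 74.6.
Substitute into dN/dt = 0: 1.14(1 - 74.6/132) = 0.0124C*.
The bracket is 0.435, giving C* = 0.496/0.0124 = 40.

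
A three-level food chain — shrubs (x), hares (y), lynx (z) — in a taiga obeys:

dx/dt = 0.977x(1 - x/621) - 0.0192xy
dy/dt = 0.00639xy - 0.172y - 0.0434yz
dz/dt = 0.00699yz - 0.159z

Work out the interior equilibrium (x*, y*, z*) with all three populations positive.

x* ≈ 343, y* ≈ 22.7, z* ≈ 46.6

From dz/dt = 0: 0.00699y* = 0.159, so y* = 22.7.
From dx/dt = 0: 0.977(1 - x*/621) = 0.0192·22.7, giving x* = 621·(1 - 0.447) = 343.
From dy/dt = 0: 0.00639·343 - 0.172 = 0.0434z*, so z* = 2.02/0.0434 = 46.6.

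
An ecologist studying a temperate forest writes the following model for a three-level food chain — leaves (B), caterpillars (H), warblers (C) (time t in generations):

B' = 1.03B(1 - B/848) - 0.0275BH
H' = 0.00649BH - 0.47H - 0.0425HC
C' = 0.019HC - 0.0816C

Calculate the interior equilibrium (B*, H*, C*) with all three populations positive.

B* ≈ 751, H* ≈ 4.29, C* ≈ 104

From dC/dt = 0: 0.019H* = 0.0816, so H* = 4.29.
From dB/dt = 0: 1.03(1 - B*/848) = 0.0275·4.29, giving B* = 848·(1 - 0.115) = 751.
From dH/dt = 0: 0.00649·751 - 0.47 = 0.0425C*, so C* = 4.4/0.0425 = 104.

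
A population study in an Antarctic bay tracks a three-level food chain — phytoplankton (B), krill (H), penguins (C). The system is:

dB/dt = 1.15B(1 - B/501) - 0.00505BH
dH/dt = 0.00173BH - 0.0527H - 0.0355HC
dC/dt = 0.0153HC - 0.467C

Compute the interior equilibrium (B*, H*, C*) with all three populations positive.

From dC/dt = 0: 0.0153H* = 0.467, so H* = 30.5.
From dB/dt = 0: 1.15(1 - B*/501) = 0.00505·30.5, giving B* = 501·(1 - 0.134) = 434.
From dH/dt = 0: 0.00173·434 - 0.0527 = 0.0355C*, so C* = 0.698/0.0355 = 19.7.

B* ≈ 434, H* ≈ 30.5, C* ≈ 19.7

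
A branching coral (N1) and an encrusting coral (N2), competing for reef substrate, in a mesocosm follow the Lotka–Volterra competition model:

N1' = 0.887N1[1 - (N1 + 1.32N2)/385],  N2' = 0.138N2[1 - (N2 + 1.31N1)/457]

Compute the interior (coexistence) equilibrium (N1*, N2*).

N1* ≈ 299, N2* ≈ 64.9

Setting both brackets to zero gives the nullclines N1 + 1.32N2 = 385 and 1.31N1 + N2 = 457.
Substituting N2 = 457 - 1.31N1 into the first: N1(1 - 1.32·1.31) = 385 - 1.32·457.
So N1* = -218/-0.729 = 299, and then N2* = 457 - 1.31·299 = 64.9.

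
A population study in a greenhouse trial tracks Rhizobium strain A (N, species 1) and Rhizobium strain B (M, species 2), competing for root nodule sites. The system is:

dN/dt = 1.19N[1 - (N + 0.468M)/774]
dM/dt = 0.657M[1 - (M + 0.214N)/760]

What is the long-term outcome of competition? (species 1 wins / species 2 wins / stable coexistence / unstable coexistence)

Compare the nullcline intercepts: K1/α12 = 774/0.468 = 1650 > K2 = 760; K2/α21 = 760/0.214 = 3550 > K1 = 774.
Since both inequalities hold, each species can invade when rare, so the interior equilibrium is stable.

stable coexistence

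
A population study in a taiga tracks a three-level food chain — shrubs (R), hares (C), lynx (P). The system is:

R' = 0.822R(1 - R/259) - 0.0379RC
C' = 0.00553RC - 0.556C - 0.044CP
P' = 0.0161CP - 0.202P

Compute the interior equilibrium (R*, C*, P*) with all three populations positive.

From dP/dt = 0: 0.0161C* = 0.202, so C* = 12.5.
From dR/dt = 0: 0.822(1 - R*/259) = 0.0379·12.5, giving R* = 259·(1 - 0.578) = 109.
From dC/dt = 0: 0.00553·109 - 0.556 = 0.044P*, so P* = 0.0477/0.044 = 1.08.

R* ≈ 109, C* ≈ 12.5, P* ≈ 1.08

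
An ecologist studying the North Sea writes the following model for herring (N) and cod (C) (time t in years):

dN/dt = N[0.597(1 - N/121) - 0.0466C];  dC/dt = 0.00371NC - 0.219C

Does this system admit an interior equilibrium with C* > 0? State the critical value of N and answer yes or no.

The predator equation gives dC/dt > 0 only when N > 0.219/0.00371 = 59.
Without the predator, N → K = 121. Since 121 > 59, the predator can invade and persist.

Threshold N = 59; K > 59, so yes, the predator persists.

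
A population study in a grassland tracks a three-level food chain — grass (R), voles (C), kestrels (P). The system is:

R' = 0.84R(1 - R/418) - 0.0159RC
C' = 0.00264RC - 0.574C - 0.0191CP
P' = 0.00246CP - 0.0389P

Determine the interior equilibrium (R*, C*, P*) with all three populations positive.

R* ≈ 293, C* ≈ 15.8, P* ≈ 10.4

From dP/dt = 0: 0.00246C* = 0.0389, so C* = 15.8.
From dR/dt = 0: 0.84(1 - R*/418) = 0.0159·15.8, giving R* = 418·(1 - 0.299) = 293.
From dC/dt = 0: 0.00264·293 - 0.574 = 0.0191P*, so P* = 0.199/0.0191 = 10.4.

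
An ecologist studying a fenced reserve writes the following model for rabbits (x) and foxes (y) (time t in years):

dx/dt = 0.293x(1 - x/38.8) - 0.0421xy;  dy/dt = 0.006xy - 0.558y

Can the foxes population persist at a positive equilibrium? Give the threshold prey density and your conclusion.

Threshold x = 93; K < 93, so no, the predator goes extinct.

The predator equation gives dy/dt > 0 only when x > 0.558/0.006 = 93.
Without the predator, x → K = 38.8. Since 38.8 < 93, the predator cannot invade.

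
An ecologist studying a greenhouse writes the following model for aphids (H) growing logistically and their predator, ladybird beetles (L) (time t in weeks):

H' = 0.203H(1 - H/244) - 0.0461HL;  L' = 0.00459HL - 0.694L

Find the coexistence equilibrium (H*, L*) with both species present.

From dL/dt = 0 with L > 0: 0.00459H* = 0.694, so H* = 151.
Substitute into dH/dt = 0: 0.203(1 - 151/244) = 0.0461L*.
The bracket is 0.38, giving L* = 0.0772/0.0461 = 1.67.

H* ≈ 151, L* ≈ 1.67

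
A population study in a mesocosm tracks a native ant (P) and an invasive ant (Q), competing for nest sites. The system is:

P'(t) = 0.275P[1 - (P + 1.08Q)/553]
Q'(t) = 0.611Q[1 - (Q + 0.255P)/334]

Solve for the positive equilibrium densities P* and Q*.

P* ≈ 265, Q* ≈ 266

Setting both brackets to zero gives the nullclines P + 1.08Q = 553 and 0.255P + Q = 334.
Substituting Q = 334 - 0.255P into the first: P(1 - 1.08·0.255) = 553 - 1.08·334.
So P* = 192/0.725 = 265, and then Q* = 334 - 0.255·265 = 266.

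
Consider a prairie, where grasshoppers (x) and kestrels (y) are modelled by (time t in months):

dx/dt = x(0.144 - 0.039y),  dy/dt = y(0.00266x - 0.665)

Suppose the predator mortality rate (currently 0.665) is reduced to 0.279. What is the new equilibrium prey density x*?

x* ≈ 105

At the interior fixed point, setting dy/dt = 0 with y > 0 fixes x* = (predator death rate)/(xy coefficient) — independent of the other coefficients.
With the change, x* = 0.279/0.00266 = 105; it falls from 250.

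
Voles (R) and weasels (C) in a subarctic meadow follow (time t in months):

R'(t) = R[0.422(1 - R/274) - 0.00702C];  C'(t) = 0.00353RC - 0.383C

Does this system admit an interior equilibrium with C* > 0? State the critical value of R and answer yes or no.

Threshold R = 108; K > 108, so yes, the predator persists.

The predator equation gives dC/dt > 0 only when R > 0.383/0.00353 = 108.
Without the predator, R → K = 274. Since 274 > 108, the predator can invade and persist.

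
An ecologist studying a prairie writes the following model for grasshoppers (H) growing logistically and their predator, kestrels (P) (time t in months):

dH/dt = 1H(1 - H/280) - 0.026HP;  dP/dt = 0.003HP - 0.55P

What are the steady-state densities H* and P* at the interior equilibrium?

H* ≈ 183, P* ≈ 13.3

From dP/dt = 0 with P > 0: 0.003H* = 0.55, so H* = 183.
Substitute into dH/dt = 0: 1(1 - 183/280) = 0.026P*.
The bracket is 0.345, giving P* = 0.345/0.026 = 13.3.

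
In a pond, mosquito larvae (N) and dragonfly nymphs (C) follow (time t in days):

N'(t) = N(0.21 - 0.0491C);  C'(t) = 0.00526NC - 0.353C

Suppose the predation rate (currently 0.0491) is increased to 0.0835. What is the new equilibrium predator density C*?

C* ≈ 2.51

At the interior fixed point, setting dN/dt = 0 with N > 0 fixes C* = (prey growth rate)/(NC coefficient) — independent of the other coefficients.
With the change, C* = 0.21/0.0835 = 2.51; it falls from 4.28.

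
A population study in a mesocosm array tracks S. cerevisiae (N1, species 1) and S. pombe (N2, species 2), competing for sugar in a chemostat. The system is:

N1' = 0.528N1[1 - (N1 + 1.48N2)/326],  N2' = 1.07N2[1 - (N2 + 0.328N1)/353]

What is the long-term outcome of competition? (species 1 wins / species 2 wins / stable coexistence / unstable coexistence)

species 2 excludes species 1

Compare the nullcline intercepts: K1/α12 = 326/1.48 = 220 < K2 = 353; K2/α21 = 353/0.328 = 1080 > K1 = 326.
Since the inequalities point opposite ways, species 2 can invade but species 1 cannot.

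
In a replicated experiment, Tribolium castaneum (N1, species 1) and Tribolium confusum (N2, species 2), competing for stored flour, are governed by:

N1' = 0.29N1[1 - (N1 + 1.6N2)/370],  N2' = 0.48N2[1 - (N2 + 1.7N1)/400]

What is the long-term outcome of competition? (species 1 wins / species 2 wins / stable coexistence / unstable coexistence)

unstable coexistence (outcome depends on initial conditions)

Compare the nullcline intercepts: K1/α12 = 370/1.6 = 231 < K2 = 400; K2/α21 = 400/1.7 = 235 < K1 = 370.
Since both are reversed, neither can invade when rare; the interior point is a saddle.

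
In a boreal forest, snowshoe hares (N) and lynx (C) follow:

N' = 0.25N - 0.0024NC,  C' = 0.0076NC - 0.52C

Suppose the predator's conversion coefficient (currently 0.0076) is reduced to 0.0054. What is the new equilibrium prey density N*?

N* ≈ 96.3

At the interior fixed point, setting dC/dt = 0 with C > 0 fixes N* = (predator death rate)/(NC coefficient) — independent of the other coefficients.
With the change, N* = 0.52/0.0054 = 96.3; it rises from 68.4.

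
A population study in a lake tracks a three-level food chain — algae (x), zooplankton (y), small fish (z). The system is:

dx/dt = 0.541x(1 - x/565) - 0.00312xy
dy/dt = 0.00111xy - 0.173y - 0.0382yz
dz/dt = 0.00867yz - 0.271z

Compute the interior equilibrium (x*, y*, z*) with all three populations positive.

x* ≈ 463, y* ≈ 31.3, z* ≈ 8.93

From dz/dt = 0: 0.00867y* = 0.271, so y* = 31.3.
From dx/dt = 0: 0.541(1 - x*/565) = 0.00312·31.3, giving x* = 565·(1 - 0.18) = 463.
From dy/dt = 0: 0.00111·463 - 0.173 = 0.0382z*, so z* = 0.341/0.0382 = 8.93.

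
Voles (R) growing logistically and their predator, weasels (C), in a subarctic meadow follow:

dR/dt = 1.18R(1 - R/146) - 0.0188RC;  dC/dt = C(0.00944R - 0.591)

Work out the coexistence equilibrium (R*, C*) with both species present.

From dC/dt = 0 with C > 0: 0.00944R* = 0.591, so R* = 62.6.
Substitute into dR/dt = 0: 1.18(1 - 62.6/146) = 0.0188C*.
The bracket is 0.571, giving C* = 0.674/0.0188 = 35.9.

R* ≈ 62.6, C* ≈ 35.9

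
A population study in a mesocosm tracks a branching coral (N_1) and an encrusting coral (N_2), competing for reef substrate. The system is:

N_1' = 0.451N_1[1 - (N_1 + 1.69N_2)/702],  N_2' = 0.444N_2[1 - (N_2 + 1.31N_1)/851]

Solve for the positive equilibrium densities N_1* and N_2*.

Setting both brackets to zero gives the nullclines N_1 + 1.69N_2 = 702 and 1.31N_1 + N_2 = 851.
Substituting N_2 = 851 - 1.31N_1 into the first: N_1(1 - 1.69·1.31) = 702 - 1.69·851.
So N_1* = -736/-1.21 = 606, and then N_2* = 851 - 1.31·606 = 56.5.

N_1* ≈ 606, N_2* ≈ 56.5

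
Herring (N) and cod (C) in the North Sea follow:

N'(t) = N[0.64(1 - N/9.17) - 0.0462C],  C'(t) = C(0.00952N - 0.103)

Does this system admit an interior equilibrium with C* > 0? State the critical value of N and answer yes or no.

The predator equation gives dC/dt > 0 only when N > 0.103/0.00952 = 10.8.
Without the predator, N → K = 9.17. Since 9.17 < 10.8, the predator cannot invade.

Threshold N = 10.8; K < 10.8, so no, the predator goes extinct.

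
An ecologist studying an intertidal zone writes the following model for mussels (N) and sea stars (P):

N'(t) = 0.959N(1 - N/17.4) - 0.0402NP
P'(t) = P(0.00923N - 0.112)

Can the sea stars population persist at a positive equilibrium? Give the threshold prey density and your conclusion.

The predator equation gives dP/dt > 0 only when N > 0.112/0.00923 = 12.1.
Without the predator, N → K = 17.4. Since 17.4 > 12.1, the predator can invade and persist.

Threshold N = 12.1; K > 12.1, so yes, the predator persists.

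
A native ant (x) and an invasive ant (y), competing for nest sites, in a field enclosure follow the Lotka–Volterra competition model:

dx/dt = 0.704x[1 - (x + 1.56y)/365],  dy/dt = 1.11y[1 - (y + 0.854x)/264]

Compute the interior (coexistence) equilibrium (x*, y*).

x* ≈ 141, y* ≈ 144

Setting both brackets to zero gives the nullclines x + 1.56y = 365 and 0.854x + y = 264.
Substituting y = 264 - 0.854x into the first: x(1 - 1.56·0.854) = 365 - 1.56·264.
So x* = -46.8/-0.332 = 141, and then y* = 264 - 0.854·141 = 144.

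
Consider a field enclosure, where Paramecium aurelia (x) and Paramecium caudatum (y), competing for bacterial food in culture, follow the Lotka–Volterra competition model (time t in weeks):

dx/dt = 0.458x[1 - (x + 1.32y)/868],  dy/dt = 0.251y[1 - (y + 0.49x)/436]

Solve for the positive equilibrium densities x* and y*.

Setting both brackets to zero gives the nullclines x + 1.32y = 868 and 0.49x + y = 436.
Substituting y = 436 - 0.49x into the first: x(1 - 1.32·0.49) = 868 - 1.32·436.
So x* = 292/0.353 = 828, and then y* = 436 - 0.49·828 = 30.2.

x* ≈ 828, y* ≈ 30.2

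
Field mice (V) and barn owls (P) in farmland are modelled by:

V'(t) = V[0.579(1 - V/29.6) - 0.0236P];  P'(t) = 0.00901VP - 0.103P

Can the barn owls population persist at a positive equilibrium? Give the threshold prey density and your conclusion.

The predator equation gives dP/dt > 0 only when V > 0.103/0.00901 = 11.4.
Without the predator, V → K = 29.6. Since 29.6 > 11.4, the predator can invade and persist.

Threshold V = 11.4; K > 11.4, so yes, the predator persists.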